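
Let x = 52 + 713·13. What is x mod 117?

713·13 = 9269.
9269 − 79·117 = 26, so 9269 ≡ 26 (mod 117).
(52 + 26) mod 117 = 78.

78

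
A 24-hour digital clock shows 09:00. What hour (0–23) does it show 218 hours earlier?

7

218 = 9·24 + 2, so 218 mod 24 = 2.
(9 − 2) mod 24 = 7.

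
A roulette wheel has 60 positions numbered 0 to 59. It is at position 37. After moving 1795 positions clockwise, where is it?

32

1795 = 29·60 + 55, so 1795 mod 60 = 55.
(37 + 55) mod 60 = 32.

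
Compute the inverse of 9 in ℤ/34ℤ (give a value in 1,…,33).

19

9·19 = 171 = 5·34 + 1, so 9⁻¹ ≡ 19 (mod 34).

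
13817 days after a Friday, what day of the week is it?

Dividing 13817 by 7 gives quotient 1973 and remainder 6.
Friday + 6 days → Thursday.

Thursday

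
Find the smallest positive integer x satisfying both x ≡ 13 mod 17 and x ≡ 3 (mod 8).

x ≡ 3 (mod 8) gives x ∈ {3, 11, 19, 27, 35, 43, 51, 59, …}.
The first of these with x mod 17 = 13 is 115.

115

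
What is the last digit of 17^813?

7

Powers of 7 mod 10 repeat with period 4: 7, 9, 3, 1.
813 leaves remainder 1 on division by 4, so 17^813 ends in 7.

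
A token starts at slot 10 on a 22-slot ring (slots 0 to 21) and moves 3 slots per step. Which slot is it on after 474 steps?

2

474·3 = 1422.
1422 mod 22 = 14 (since 64·22 = 1408).
(10 + 14) mod 22 = 2.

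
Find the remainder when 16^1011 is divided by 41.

16

Successive squares of 16 mod 41: 16^1≡16, 16^2≡10, 16^4≡18, 16^8≡37, 16^16≡16, 16^32≡10, 16^64≡18, 16^128≡37, 16^256≡16, 16^512≡10.
1011 = 1 + 2 + 16 + 32 + 64 + 128 + 256 + 512, so 16^1011 ≡ 16·10·16·10·18·37·16·10 ≡ 16 (mod 41).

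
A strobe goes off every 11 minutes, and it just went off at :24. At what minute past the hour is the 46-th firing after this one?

46·11 = 506.
506 mod 60 = 26 (since 8·60 = 480).
(24 + 26) mod 60 = 50.

50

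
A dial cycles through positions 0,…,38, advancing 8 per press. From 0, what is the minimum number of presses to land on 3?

The inverse of 8 mod 39 is 5 (since 8·5 = 40 ≡ 1).
So x ≡ 5·3 = 15 ≡ 15 (mod 39).

15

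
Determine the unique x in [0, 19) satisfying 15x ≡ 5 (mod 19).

15⁻¹ ≡ 14 (mod 19) because 15·14 = 210 = 11·19 + 1.
So x ≡ 14·5 = 70 ≡ 13 (mod 19).

13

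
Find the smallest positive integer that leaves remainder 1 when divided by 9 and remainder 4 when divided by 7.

x ≡ 4 (mod 7) gives x ∈ {4, 11, 18, 25, 32, 39, 46}.
The first of these with x mod 9 = 1 is 46.

46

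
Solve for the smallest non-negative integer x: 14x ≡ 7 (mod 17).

9

14⁻¹ ≡ 11 (mod 17) because 14·11 = 154 = 9·17 + 1.
So x ≡ 11·7 = 77 ≡ 9 (mod 17).
Check: 14·9 = 126 = 7·17 + 7.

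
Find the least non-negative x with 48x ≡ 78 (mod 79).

51

The inverse of 48 mod 79 is 28 (since 48·28 = 1344 ≡ 1).
So x ≡ 28·78 = 2184 ≡ 51 (mod 79).
Check: 48·51 = 2448 = 30·79 + 78.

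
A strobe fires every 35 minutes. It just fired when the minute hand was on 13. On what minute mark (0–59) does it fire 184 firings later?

33

184·35 = 6440.
6440 mod 60 = 20 (since 107·60 = 6420).
(13 + 20) mod 60 = 33.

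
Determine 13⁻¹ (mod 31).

12

31 = 2·13 + 5
13 = 2·5 + 3
5 = 1·3 + 2
3 = 1·2 + 1
2 = 2·1 + 0
Back-substituting gives 13·12 ≡ 1 (mod 31).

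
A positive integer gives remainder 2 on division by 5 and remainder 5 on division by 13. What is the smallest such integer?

57

Since 13·2 ≡ 1 (mod 5), take x = 5 + 13·((2−5)·2 mod 5) = 5 + 13·4 = 57.
Check: 57 mod 5 = 2, 57 mod 13 = 5.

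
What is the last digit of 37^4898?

Last digits of 7^n: 7, 9, 3, 1 (period 4).
4898 leaves remainder 2 on division by 4, so 37^4898 ends in 9.

9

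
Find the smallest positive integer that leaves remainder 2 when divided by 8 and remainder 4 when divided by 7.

Since 7·7 ≡ 1 (mod 8), take x = 4 + 7·((2−4)·7 mod 8) = 4 + 7·2 = 18.
Check: 18 mod 8 = 2, 18 mod 7 = 4.

18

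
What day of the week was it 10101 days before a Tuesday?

Dividing 10101 by 7 gives quotient 1443 and remainder 0.
Tuesday − 0 days → Tuesday.

Tuesday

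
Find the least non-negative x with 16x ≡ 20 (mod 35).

16⁻¹ ≡ 11 (mod 35) because 16·11 = 176 = 5·35 + 1.
Multiplying both sides by 11: x ≡ 11·20 = 220 ≡ 10 (mod 35).

10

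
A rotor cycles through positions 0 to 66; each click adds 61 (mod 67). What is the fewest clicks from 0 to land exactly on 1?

11

67 = 1·61 + 6
61 = 10·6 + 1
6 = 6·1 + 0
Back-substituting gives 61·11 ≡ 1 (mod 67).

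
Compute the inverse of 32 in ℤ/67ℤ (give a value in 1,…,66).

32·44 = 1408 = 21·67 + 1, so 32⁻¹ ≡ 44 (mod 67).

44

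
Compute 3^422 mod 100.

9

By repeated squaring mod 100: 3^1≡3, 3^2≡9, 3^4≡81, 3^8≡61, 3^16≡21, 3^32≡41, 3^64≡81, 3^128≡61, 3^256≡21.
422 = 2 + 4 + 32 + 128 + 256, so 3^422 ≡ 9·81·41·61·21 ≡ 9 (mod 100).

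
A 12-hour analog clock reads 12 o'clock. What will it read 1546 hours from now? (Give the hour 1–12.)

10

1546 − 128·12 = 10, so 1546 ≡ 10 (mod 12).
12 + 10 → 10 on a 12-hour dial.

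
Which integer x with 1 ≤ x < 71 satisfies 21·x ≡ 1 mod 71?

44

71 = 3·21 + 8
21 = 2·8 + 5
8 = 1·5 + 3
5 = 1·3 + 2
3 = 1·2 + 1
2 = 2·1 + 0
Back-substituting gives 21·44 ≡ 1 (mod 71).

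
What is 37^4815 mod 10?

3

Last digits of 7^n: 7, 9, 3, 1 (period 4).
4815 mod 4 = 3, so the last digit matches 7^3 = 3.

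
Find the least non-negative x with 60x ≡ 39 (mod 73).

70

60⁻¹ ≡ 28 (mod 73) because 60·28 = 1680 = 23·73 + 1.
So x ≡ 28·39 = 1092 ≡ 70 (mod 73).
Check: 60·70 = 4200 = 57·73 + 39.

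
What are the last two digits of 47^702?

09

By repeated squaring mod 100: 47^1≡47, 47^2≡9, 47^4≡81, 47^8≡61, 47^16≡21, 47^32≡41, 47^64≡81, 47^128≡61, 47^256≡21, 47^512≡41.
702 = 2 + 4 + 8 + 16 + 32 + 128 + 512, so 47^702 ≡ 9·81·61·21·41·61·41 ≡ 9 (mod 100).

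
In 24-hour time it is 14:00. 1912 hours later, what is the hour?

6

1912 mod 24 = 16 (since 79·24 = 1896).
(14 + 16) mod 24 = 6.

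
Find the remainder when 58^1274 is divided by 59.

By repeated squaring mod 59: 58^1≡58, 58^2≡1, 58^4≡1, 58^8≡1, 58^16≡1, 58^32≡1, 58^64≡1, 58^128≡1, 58^256≡1, 58^512≡1, 58^1024≡1.
Since 1274 = 2 + 8 + 16 + 32 + 64 + 128 + 1024 in binary, 58^1274 ≡ 1·1·1·1·1·1·1 ≡ 1 (mod 59).

1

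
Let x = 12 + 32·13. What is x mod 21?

8

32·13 = 416.
416 mod 21 = 17 (since 19·21 = 399).
(12 + 17) mod 21 = 8.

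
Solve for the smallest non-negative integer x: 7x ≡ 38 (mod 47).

The inverse of 7 mod 47 is 27 (since 7·27 = 189 ≡ 1).
So x ≡ 27·38 = 1026 ≡ 39 (mod 47).
Check: 7·39 = 273 = 5·47 + 38.

39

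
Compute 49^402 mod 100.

By repeated squaring mod 100: 49^1≡49, 49^2≡1, 49^4≡1, 49^8≡1, 49^16≡1, 49^32≡1, 49^64≡1, 49^128≡1, 49^256≡1.
Since 402 = 2 + 16 + 128 + 256 in binary, 49^402 ≡ 1·1·1·1 ≡ 1 (mod 100).

1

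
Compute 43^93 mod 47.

43

By repeated squaring mod 47: 43^1≡43, 43^2≡16, 43^4≡21, 43^8≡18, 43^16≡42, 43^32≡25, 43^64≡14.
Since 93 = 1 + 4 + 8 + 16 + 64 in binary, 43^93 ≡ 43·21·18·42·14 ≡ 43 (mod 47).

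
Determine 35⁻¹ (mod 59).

35·27 = 945 = 16·59 + 1, so 35⁻¹ ≡ 27 (mod 59).

27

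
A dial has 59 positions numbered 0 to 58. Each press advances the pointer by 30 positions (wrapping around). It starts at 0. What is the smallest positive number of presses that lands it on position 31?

3

The inverse of 30 mod 59 is 2 (since 30·2 = 60 ≡ 1).
Multiplying both sides by 2: x ≡ 2·31 = 62 ≡ 3 (mod 59).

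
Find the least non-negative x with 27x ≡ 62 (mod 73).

The inverse of 27 mod 73 is 46 (since 27·46 = 1242 ≡ 1).
Multiplying both sides by 46: x ≡ 46·62 = 2852 ≡ 5 (mod 73).
Check: 27·5 = 135 = 1·73 + 62.

5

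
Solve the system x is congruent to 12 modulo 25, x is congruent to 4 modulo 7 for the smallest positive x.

137

Since 7·18 ≡ 1 (mod 25), take x = 4 + 7·((12−4)·18 mod 25) = 4 + 7·19 = 137.
Check: 137 mod 25 = 12, 137 mod 7 = 4.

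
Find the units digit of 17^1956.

Last digits of 7^n: 7, 9, 3, 1 (period 4).
1956 mod 4 = 0, so the last digit matches 7^4 = 1.

1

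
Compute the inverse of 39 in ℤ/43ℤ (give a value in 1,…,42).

39·32 = 1248 = 29·43 + 1, so 39⁻¹ ≡ 32 (mod 43).

32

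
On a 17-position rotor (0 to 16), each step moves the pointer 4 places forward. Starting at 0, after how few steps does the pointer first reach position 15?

The inverse of 4 mod 17 is 13 (since 4·13 = 52 ≡ 1).
So x ≡ 13·15 = 195 ≡ 8 (mod 17).

8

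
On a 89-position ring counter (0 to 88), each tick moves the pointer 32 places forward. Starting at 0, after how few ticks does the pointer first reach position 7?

The inverse of 32 mod 89 is 64 (since 32·64 = 2048 ≡ 1).
So x ≡ 64·7 = 448 ≡ 3 (mod 89).
Check: 32·3 = 96 = 1·89 + 7.

3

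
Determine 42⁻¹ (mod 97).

97 = 2·42 + 13
42 = 3·13 + 3
13 = 4·3 + 1
3 = 3·1 + 0
Back-substituting gives 42·67 ≡ 1 (mod 97).

67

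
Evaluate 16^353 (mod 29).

7

Successive squares of 16 mod 29: 16^1≡16, 16^2≡24, 16^4≡25, 16^8≡16, 16^16≡24, 16^32≡25, 16^64≡16, 16^128≡24, 16^256≡25.
Since 353 = 1 + 32 + 64 + 256 in binary, 16^353 ≡ 16·25·16·25 ≡ 7 (mod 29).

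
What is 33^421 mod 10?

The units digit of 33^n cycles with period 4: 3, 9, 7, 1, …
421 mod 4 = 1, so the last digit matches 3^1 = 3.

3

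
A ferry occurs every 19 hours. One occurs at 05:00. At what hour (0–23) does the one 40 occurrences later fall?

40·19 = 760.
760 mod 24 = 16 (since 31·24 = 744).
(5 + 16) mod 24 = 21.

21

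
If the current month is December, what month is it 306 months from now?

306 mod 12 = 6 (since 25·12 = 300).
December + 6 months → June.

June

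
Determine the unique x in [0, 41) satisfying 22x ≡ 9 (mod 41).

6

22⁻¹ ≡ 28 (mod 41) because 22·28 = 616 = 15·41 + 1.
Multiplying both sides by 28: x ≡ 28·9 = 252 ≡ 6 (mod 41).
Check: 22·6 = 132 = 3·41 + 9.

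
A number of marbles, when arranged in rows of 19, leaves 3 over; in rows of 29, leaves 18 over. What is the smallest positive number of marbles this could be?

250

Since 29·2 ≡ 1 (mod 19), take x = 18 + 29·((3−18)·2 mod 19) = 18 + 29·8 = 250.
Check: 250 mod 19 = 3, 250 mod 29 = 18.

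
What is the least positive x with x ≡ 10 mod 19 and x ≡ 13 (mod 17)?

200

x ≡ 13 (mod 17) gives x ∈ {13, 30, 47, 64, 81, 98, 115, 132, …}.
The first of these with x mod 19 = 10 is 200.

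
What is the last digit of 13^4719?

7

Powers of 3 mod 10 repeat with period 4: 3, 9, 7, 1.
4719 mod 4 = 3, so the last digit matches 3^3 = 7.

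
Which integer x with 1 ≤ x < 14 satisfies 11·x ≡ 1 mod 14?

11·9 = 99 = 7·14 + 1, so 11⁻¹ ≡ 9 (mod 14).

9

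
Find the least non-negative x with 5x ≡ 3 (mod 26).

11

5⁻¹ ≡ 21 (mod 26) because 5·21 = 105 = 4·26 + 1.
So x ≡ 21·3 = 63 ≡ 11 (mod 26).
Check: 5·11 = 55 = 2·26 + 3.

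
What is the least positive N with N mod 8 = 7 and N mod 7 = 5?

x ≡ 5 (mod 7) gives x ∈ {5, 12, 19, 26, 33, 40, 47}.
The first of these with x mod 8 = 7 is 47.

47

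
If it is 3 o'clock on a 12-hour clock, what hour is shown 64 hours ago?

11

64 = 5·12 + 4, so 64 mod 12 = 4.
3 − 4 → 11 on a 12-hour dial.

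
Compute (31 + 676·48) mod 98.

41

676·48 = 32448.
32448 mod 98 = 10 (since 331·98 = 32438).
(31 + 10) mod 98 = 41.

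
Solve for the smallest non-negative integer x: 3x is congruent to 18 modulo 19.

6

The inverse of 3 mod 19 is 13 (since 3·13 = 39 ≡ 1).
So x ≡ 13·18 = 234 ≡ 6 (mod 19).
Check: 3·6 = 18 = 0·19 + 18.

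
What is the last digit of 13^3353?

Powers of 3 mod 10 repeat with period 4: 3, 9, 7, 1.
3353 leaves remainder 1 on division by 4, so 13^3353 ends in 3.

3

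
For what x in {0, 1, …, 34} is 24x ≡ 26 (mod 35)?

The inverse of 24 mod 35 is 19 (since 24·19 = 456 ≡ 1).
Multiplying both sides by 19: x ≡ 19·26 = 494 ≡ 4 (mod 35).
Check: 24·4 = 96 = 2·35 + 26.

4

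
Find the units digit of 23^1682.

9

The units digit of 23^n cycles with period 4: 3, 9, 7, 1, …
1682 leaves remainder 2 on division by 4, so 23^1682 ends in 9.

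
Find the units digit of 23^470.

The units digit of 23^n cycles with period 4: 3, 9, 7, 1, …
470 mod 4 = 2, so the last digit matches 3^2 = 9.

9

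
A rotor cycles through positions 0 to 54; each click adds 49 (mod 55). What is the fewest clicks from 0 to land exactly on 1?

9

55 = 1·49 + 6
49 = 8·6 + 1
6 = 6·1 + 0
Back-substituting gives 49·9 ≡ 1 (mod 55).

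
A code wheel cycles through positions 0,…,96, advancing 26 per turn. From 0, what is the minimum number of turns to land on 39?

26⁻¹ ≡ 56 (mod 97) because 26·56 = 1456 = 15·97 + 1.
Multiplying both sides by 56: x ≡ 56·39 = 2184 ≡ 50 (mod 97).
Check: 26·50 = 1300 = 13·97 + 39.

50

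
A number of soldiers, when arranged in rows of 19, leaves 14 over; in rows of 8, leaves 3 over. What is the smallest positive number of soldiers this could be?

147

Since 8·12 ≡ 1 (mod 19), take x = 3 + 8·((14−3)·12 mod 19) = 3 + 8·18 = 147.
Check: 147 mod 19 = 14, 147 mod 8 = 3.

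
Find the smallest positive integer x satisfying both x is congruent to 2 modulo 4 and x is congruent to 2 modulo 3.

2

Since 3·3 ≡ 1 (mod 4), take x = 2 + 3·((2−2)·3 mod 4) = 2 + 3·0 = 2.
Check: 2 mod 4 = 2, 2 mod 3 = 2.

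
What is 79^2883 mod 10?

9

Last digits of 9^n: 9, 1 (period 2).
2883 leaves remainder 1 on division by 2, so 79^2883 ends in 9.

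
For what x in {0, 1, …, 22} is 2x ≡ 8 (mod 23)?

4

2⁻¹ ≡ 12 (mod 23) because 2·12 = 24 = 1·23 + 1.
So x ≡ 12·8 = 96 ≡ 4 (mod 23).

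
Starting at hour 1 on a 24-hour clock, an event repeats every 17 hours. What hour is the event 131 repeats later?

20

131·17 = 2227.
2227 = 92·24 + 19, so 2227 mod 24 = 19.
(1 + 19) mod 24 = 20.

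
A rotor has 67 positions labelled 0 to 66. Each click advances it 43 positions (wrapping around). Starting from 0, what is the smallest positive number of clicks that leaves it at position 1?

53

67 = 1·43 + 24
43 = 1·24 + 19
24 = 1·19 + 5
19 = 3·5 + 4
5 = 1·4 + 1
4 = 4·1 + 0
Back-substituting gives 43·53 ≡ 1 (mod 67).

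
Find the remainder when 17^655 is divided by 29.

12

Successive squares of 17 mod 29: 17^1≡17, 17^2≡28, 17^4≡1, 17^8≡1, 17^16≡1, 17^32≡1, 17^64≡1, 17^128≡1, 17^256≡1, 17^512≡1.
655 = 1 + 2 + 4 + 8 + 128 + 512, so 17^655 ≡ 17·28·1·1·1·1 ≡ 12 (mod 29).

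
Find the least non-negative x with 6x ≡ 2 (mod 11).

6⁻¹ ≡ 2 (mod 11) because 6·2 = 12 = 1·11 + 1.
Multiplying both sides by 2: x ≡ 2·2 = 4 ≡ 4 (mod 11).

4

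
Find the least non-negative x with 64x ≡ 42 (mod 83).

64⁻¹ ≡ 48 (mod 83) because 64·48 = 3072 = 37·83 + 1.
Multiplying both sides by 48: x ≡ 48·42 = 2016 ≡ 24 (mod 83).

24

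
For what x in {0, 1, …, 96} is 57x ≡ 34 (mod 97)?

4

The inverse of 57 mod 97 is 80 (since 57·80 = 4560 ≡ 1).
So x ≡ 80·34 = 2720 ≡ 4 (mod 97).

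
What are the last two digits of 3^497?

By repeated squaring mod 100: 3^1≡3, 3^2≡9, 3^4≡81, 3^8≡61, 3^16≡21, 3^32≡41, 3^64≡81, 3^128≡61, 3^256≡21.
497 = 1 + 16 + 32 + 64 + 128 + 256, so 3^497 ≡ 3·21·41·81·61·21 ≡ 63 (mod 100).

63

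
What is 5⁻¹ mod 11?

5·9 = 45 = 4·11 + 1, so 5⁻¹ ≡ 9 (mod 11).

9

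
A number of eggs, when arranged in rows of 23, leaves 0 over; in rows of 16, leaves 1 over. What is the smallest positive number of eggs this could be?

x ≡ 1 (mod 16) gives x ∈ {1, 17, 33, 49, 65, 81, 97, 113, …}.
The first of these with x mod 23 = 0 is 161.

161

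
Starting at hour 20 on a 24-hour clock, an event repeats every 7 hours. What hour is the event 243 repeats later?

17

243·7 = 1701.
1701 = 70·24 + 21, so 1701 mod 24 = 21.
(20 + 21) mod 24 = 17.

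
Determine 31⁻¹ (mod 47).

47 = 1·31 + 16
31 = 1·16 + 15
16 = 1·15 + 1
15 = 15·1 + 0
Back-substituting gives 31·44 ≡ 1 (mod 47).

44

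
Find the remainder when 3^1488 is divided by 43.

35

By repeated squaring mod 43: 3^1≡3, 3^2≡9, 3^4≡38, 3^8≡25, 3^16≡23, 3^32≡13, 3^64≡40, 3^128≡9, 3^256≡38, 3^512≡25, 3^1024≡23.
1488 = 16 + 64 + 128 + 256 + 1024, so 3^1488 ≡ 23·40·9·38·23 ≡ 35 (mod 43).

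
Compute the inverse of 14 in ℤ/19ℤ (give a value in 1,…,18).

15

19 = 1·14 + 5
14 = 2·5 + 4
5 = 1·4 + 1
4 = 4·1 + 0
Back-substituting gives 14·15 ≡ 1 (mod 19).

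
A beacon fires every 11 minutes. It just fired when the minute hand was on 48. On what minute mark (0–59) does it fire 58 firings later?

58·11 = 638.
638 − 10·60 = 38, so 638 ≡ 38 (mod 60).
(48 + 38) mod 60 = 26.

26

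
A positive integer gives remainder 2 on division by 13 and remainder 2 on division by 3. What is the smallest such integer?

2

Since 3·9 ≡ 1 (mod 13), take x = 2 + 3·((2−2)·9 mod 13) = 2 + 3·0 = 2.
Check: 2 mod 13 = 2, 2 mod 3 = 2.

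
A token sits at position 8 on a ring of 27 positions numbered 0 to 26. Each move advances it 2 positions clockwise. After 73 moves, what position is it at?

73·2 = 146.
146 mod 27 = 11 (since 5·27 = 135).
(8 + 11) mod 27 = 19.

19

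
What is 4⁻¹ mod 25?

4·19 = 76 = 3·25 + 1, so 4⁻¹ ≡ 19 (mod 25).

19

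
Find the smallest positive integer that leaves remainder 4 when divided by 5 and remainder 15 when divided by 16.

Since 16·1 ≡ 1 (mod 5), take x = 15 + 16·((4−15)·1 mod 5) = 15 + 16·4 = 79.
Check: 79 mod 5 = 4, 79 mod 16 = 15.

79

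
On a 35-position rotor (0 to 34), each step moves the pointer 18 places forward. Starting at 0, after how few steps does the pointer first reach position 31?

18⁻¹ ≡ 2 (mod 35) because 18·2 = 36 = 1·35 + 1.
Multiplying both sides by 2: x ≡ 2·31 = 62 ≡ 27 (mod 35).

27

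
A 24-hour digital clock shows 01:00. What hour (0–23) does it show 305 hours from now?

18

305 mod 24 = 17 (since 12·24 = 288).
(1 + 17) mod 24 = 18.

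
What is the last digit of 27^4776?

Last digits of 7^n: 7, 9, 3, 1 (period 4).
4776 mod 4 = 0, so the last digit matches 7^4 = 1.

1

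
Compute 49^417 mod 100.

Successive squares of 49 mod 100: 49^1≡49, 49^2≡1, 49^4≡1, 49^8≡1, 49^16≡1, 49^32≡1, 49^64≡1, 49^128≡1, 49^256≡1.
417 = 1 + 32 + 128 + 256, so 49^417 ≡ 49·1·1·1 ≡ 49 (mod 100).

49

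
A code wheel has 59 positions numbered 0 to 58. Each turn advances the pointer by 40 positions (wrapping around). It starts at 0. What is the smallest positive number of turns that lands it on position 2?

40⁻¹ ≡ 31 (mod 59) because 40·31 = 1240 = 21·59 + 1.
Multiplying both sides by 31: x ≡ 31·2 = 62 ≡ 3 (mod 59).

3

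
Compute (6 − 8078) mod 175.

153

8078 = 46·175 + 28, so 8078 mod 175 = 28.
(6 − 28) mod 175 = 153.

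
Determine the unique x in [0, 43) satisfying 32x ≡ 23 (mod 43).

The inverse of 32 mod 43 is 39 (since 32·39 = 1248 ≡ 1).
So x ≡ 39·23 = 897 ≡ 37 (mod 43).

37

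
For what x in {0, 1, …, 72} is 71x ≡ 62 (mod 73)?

42

71⁻¹ ≡ 36 (mod 73) because 71·36 = 2556 = 35·73 + 1.
So x ≡ 36·62 = 2232 ≡ 42 (mod 73).
Check: 71·42 = 2982 = 40·73 + 62.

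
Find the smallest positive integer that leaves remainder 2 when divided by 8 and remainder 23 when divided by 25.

Since 25·1 ≡ 1 (mod 8), take x = 23 + 25·((2−23)·1 mod 8) = 23 + 25·3 = 98.
Check: 98 mod 8 = 2, 98 mod 25 = 23.

98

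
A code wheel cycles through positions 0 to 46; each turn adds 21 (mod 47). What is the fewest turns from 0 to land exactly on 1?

47 = 2·21 + 5
21 = 4·5 + 1
5 = 5·1 + 0
Back-substituting gives 21·9 ≡ 1 (mod 47).

9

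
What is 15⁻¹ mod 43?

23

15·23 = 345 = 8·43 + 1, so 15⁻¹ ≡ 23 (mod 43).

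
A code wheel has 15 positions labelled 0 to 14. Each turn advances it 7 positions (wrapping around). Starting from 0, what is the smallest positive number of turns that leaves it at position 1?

7·13 = 91 = 6·15 + 1, so 7⁻¹ ≡ 13 (mod 15).

13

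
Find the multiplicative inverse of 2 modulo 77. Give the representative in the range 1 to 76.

2·39 = 78 = 1·77 + 1, so 2⁻¹ ≡ 39 (mod 77).

39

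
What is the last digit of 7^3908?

Last digits of 7^n: 7, 9, 3, 1 (period 4).
3908 mod 4 = 0, so the last digit matches 7^4 = 1.

1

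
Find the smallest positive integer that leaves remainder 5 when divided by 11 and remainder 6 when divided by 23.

Since 23·1 ≡ 1 (mod 11), take x = 6 + 23·((5−6)·1 mod 11) = 6 + 23·10 = 236.
Check: 236 mod 11 = 5, 236 mod 23 = 6.

236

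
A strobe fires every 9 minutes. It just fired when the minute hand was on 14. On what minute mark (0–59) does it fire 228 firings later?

228·9 = 2052.
2052 = 34·60 + 12, so 2052 mod 60 = 12.
(14 + 12) mod 60 = 26.

26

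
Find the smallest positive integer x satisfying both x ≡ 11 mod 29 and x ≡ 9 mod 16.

x ≡ 9 (mod 16) gives x ∈ {9, 25, 41, 57, 73, 89, 105, 121, …}.
The first of these with x mod 29 = 11 is 185.

185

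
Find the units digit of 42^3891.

8

Powers of 2 mod 10 repeat with period 4: 2, 4, 8, 6.
3891 mod 4 = 3, so the last digit matches 2^3 = 8.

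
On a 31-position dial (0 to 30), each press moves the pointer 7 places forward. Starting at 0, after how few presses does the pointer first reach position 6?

23

7⁻¹ ≡ 9 (mod 31) because 7·9 = 63 = 2·31 + 1.
So x ≡ 9·6 = 54 ≡ 23 (mod 31).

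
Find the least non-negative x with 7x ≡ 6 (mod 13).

The inverse of 7 mod 13 is 2 (since 7·2 = 14 ≡ 1).
Multiplying both sides by 2: x ≡ 2·6 = 12 ≡ 12 (mod 13).

12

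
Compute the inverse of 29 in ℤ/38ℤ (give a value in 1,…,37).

21

29·21 = 609 = 16·38 + 1, so 29⁻¹ ≡ 21 (mod 38).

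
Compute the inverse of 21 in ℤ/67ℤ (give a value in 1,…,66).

67 = 3·21 + 4
21 = 5·4 + 1
4 = 4·1 + 0
Back-substituting gives 21·16 ≡ 1 (mod 67).

16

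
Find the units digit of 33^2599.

The units digit of 33^n cycles with period 4: 3, 9, 7, 1, …
2599 mod 4 = 3, so the last digit matches 3^3 = 7.

7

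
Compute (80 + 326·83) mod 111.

326·83 = 27058.
27058 − 243·111 = 85, so 27058 ≡ 85 (mod 111).
(80 + 85) mod 111 = 54.

54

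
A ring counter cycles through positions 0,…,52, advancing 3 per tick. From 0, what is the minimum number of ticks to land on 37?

3⁻¹ ≡ 18 (mod 53) because 3·18 = 54 = 1·53 + 1.
So x ≡ 18·37 = 666 ≡ 30 (mod 53).
Check: 3·30 = 90 = 1·53 + 37.

30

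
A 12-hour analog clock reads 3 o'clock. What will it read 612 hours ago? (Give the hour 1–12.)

612 mod 12 = 0 (since 51·12 = 612).
3 − 0 → 3 on a 12-hour dial.

3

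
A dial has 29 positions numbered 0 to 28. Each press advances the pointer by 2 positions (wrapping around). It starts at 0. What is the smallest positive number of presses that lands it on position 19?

The inverse of 2 mod 29 is 15 (since 2·15 = 30 ≡ 1).
So x ≡ 15·19 = 285 ≡ 24 (mod 29).
Check: 2·24 = 48 = 1·29 + 19.

24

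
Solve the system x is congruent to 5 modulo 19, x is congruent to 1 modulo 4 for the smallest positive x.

5

x ≡ 1 (mod 4) gives x ∈ {1, 5}.
The first of these with x mod 19 = 5 is 5.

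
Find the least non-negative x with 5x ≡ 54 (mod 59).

58

The inverse of 5 mod 59 is 12 (since 5·12 = 60 ≡ 1).
Multiplying both sides by 12: x ≡ 12·54 = 648 ≡ 58 (mod 59).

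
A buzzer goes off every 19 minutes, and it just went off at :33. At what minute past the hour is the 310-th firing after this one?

310·19 = 5890.
5890 = 98·60 + 10, so 5890 mod 60 = 10.
(33 + 10) mod 60 = 43.

43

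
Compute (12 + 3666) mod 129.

66

3666 − 28·129 = 54, so 3666 ≡ 54 (mod 129).
(12 + 54) mod 129 = 66.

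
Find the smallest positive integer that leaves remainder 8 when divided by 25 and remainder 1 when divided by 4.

Since 4·19 ≡ 1 (mod 25), take x = 1 + 4·((8−1)·19 mod 25) = 1 + 4·8 = 33.
Check: 33 mod 25 = 8, 33 mod 4 = 1.

33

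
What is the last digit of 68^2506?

Last digits of 8^n: 8, 4, 2, 6 (period 4).
2506 mod 4 = 2, so the last digit matches 8^2 = 4.

4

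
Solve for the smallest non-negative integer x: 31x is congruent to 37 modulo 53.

The inverse of 31 mod 53 is 12 (since 31·12 = 372 ≡ 1).
So x ≡ 12·37 = 444 ≡ 20 (mod 53).

20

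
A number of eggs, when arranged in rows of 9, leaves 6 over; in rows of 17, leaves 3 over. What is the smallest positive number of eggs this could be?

x ≡ 6 (mod 9) gives x ∈ {6, 15, 24, 33, 42, 51, 60, 69, …}.
The first of these with x mod 17 = 3 is 105.

105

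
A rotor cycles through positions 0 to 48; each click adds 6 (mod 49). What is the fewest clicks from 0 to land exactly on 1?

6·41 = 246 = 5·49 + 1, so 6⁻¹ ≡ 41 (mod 49).

41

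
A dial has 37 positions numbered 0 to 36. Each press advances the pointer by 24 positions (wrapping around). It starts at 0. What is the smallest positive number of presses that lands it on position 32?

The inverse of 24 mod 37 is 17 (since 24·17 = 408 ≡ 1).
Multiplying both sides by 17: x ≡ 17·32 = 544 ≡ 26 (mod 37).

26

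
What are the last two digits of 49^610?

01

Square-and-reduce mod 100: 49^1≡49, 49^2≡1, 49^4≡1, 49^8≡1, 49^16≡1, 49^32≡1, 49^64≡1, 49^128≡1, 49^256≡1, 49^512≡1.
610 = 2 + 32 + 64 + 512, so 49^610 ≡ 1·1·1·1 ≡ 1 (mod 100).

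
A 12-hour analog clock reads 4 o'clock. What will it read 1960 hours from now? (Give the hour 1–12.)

8

1960 − 163·12 = 4, so 1960 ≡ 4 (mod 12).
4 + 4 → 8 on a 12-hour dial.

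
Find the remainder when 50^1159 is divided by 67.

28

Successive squares of 50 mod 67: 50^1≡50, 50^2≡21, 50^4≡39, 50^8≡47, 50^16≡65, 50^32≡4, 50^64≡16, 50^128≡55, 50^256≡10, 50^512≡33, 50^1024≡17.
Since 1159 = 1 + 2 + 4 + 128 + 1024 in binary, 50^1159 ≡ 50·21·39·55·17 ≡ 28 (mod 67).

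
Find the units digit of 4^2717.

The units digit of 4^n cycles with period 2: 4, 6, …
2717 mod 2 = 1, so the last digit matches 4^1 = 4.

4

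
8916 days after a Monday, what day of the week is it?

Saturday

8916 mod 7 = 5 (since 1273·7 = 8911).
Monday + 5 days → Saturday.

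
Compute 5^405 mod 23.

11

Successive squares of 5 mod 23: 5^1≡5, 5^2≡2, 5^4≡4, 5^8≡16, 5^16≡3, 5^32≡9, 5^64≡12, 5^128≡6, 5^256≡13.
Since 405 = 1 + 4 + 16 + 128 + 256 in binary, 5^405 ≡ 5·4·3·6·13 ≡ 11 (mod 23).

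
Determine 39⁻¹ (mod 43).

43 = 1·39 + 4
39 = 9·4 + 3
4 = 1·3 + 1
3 = 3·1 + 0
Back-substituting gives 39·32 ≡ 1 (mod 43).

32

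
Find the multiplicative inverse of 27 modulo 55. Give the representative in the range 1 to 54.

55 = 2·27 + 1
27 = 27·1 + 0
Back-substituting gives 27·53 ≡ 1 (mod 55).

53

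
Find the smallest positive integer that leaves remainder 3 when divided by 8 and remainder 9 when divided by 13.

x ≡ 3 (mod 8) gives x ∈ {3, 11, 19, 27, 35}.
The first of these with x mod 13 = 9 is 35.

35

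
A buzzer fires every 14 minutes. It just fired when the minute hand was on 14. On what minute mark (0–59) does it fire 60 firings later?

14

60·14 = 840.
840 = 14·60 + 0, so 840 mod 60 = 0.
(14 + 0) mod 60 = 14.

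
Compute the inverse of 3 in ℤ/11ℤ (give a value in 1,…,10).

4

11 = 3·3 + 2
3 = 1·2 + 1
2 = 2·1 + 0
Back-substituting gives 3·4 ≡ 1 (mod 11).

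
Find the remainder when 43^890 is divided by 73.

24

By repeated squaring mod 73: 43^1≡43, 43^2≡24, 43^4≡65, 43^8≡64, 43^16≡8, 43^32≡64, 43^64≡8, 43^128≡64, 43^256≡8, 43^512≡64.
Since 890 = 2 + 8 + 16 + 32 + 64 + 256 + 512 in binary, 43^890 ≡ 24·64·8·64·8·8·64 ≡ 24 (mod 73).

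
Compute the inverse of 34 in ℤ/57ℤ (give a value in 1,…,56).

57 = 1·34 + 23
34 = 1·23 + 11
23 = 2·11 + 1
11 = 11·1 + 0
Back-substituting gives 34·52 ≡ 1 (mod 57).

52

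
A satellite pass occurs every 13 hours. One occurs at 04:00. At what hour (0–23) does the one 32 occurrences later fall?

12

32·13 = 416.
416 mod 24 = 8 (since 17·24 = 408).
(4 + 8) mod 24 = 12.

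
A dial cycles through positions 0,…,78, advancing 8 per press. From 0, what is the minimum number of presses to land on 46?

65

8⁻¹ ≡ 10 (mod 79) because 8·10 = 80 = 1·79 + 1.
Multiplying both sides by 10: x ≡ 10·46 = 460 ≡ 65 (mod 79).
Check: 8·65 = 520 = 6·79 + 46.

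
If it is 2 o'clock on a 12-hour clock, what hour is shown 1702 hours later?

12

1702 − 141·12 = 10, so 1702 ≡ 10 (mod 12).
2 + 10 → 12 on a 12-hour dial.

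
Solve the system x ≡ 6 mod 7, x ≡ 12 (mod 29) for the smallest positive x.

x ≡ 6 (mod 7) gives x ∈ {6, 13, 20, 27, 34, 41}.
The first of these with x mod 29 = 12 is 41.

41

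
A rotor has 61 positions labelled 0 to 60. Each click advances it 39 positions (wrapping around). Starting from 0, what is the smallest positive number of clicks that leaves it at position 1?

36

39·36 = 1404 = 23·61 + 1, so 39⁻¹ ≡ 36 (mod 61).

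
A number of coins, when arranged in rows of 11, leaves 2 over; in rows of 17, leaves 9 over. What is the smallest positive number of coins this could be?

145

Since 17·2 ≡ 1 (mod 11), take x = 9 + 17·((2−9)·2 mod 11) = 9 + 17·8 = 145.
Check: 145 mod 11 = 2, 145 mod 17 = 9.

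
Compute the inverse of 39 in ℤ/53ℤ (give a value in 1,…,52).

34

53 = 1·39 + 14
39 = 2·14 + 11
14 = 1·11 + 3
11 = 3·3 + 2
3 = 1·2 + 1
2 = 2·1 + 0
Back-substituting gives 39·34 ≡ 1 (mod 53).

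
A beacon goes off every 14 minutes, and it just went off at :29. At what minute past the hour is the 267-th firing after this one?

47

267·14 = 3738.
3738 mod 60 = 18 (since 62·60 = 3720).
(29 + 18) mod 60 = 47.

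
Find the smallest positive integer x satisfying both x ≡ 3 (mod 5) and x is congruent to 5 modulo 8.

x ≡ 3 (mod 5) gives x ∈ {3, 8, 13}.
The first of these with x mod 8 = 5 is 13.

13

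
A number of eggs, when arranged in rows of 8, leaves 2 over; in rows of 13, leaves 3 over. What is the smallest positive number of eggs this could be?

x ≡ 2 (mod 8) gives x ∈ {2, 10, 18, 26, 34, 42}.
The first of these with x mod 13 = 3 is 42.

42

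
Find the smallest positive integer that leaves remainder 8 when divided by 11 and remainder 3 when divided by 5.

x ≡ 3 (mod 5) gives x ∈ {3, 8}.
The first of these with x mod 11 = 8 is 8.

8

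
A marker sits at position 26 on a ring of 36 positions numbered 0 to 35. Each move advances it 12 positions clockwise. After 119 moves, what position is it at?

119·12 = 1428.
1428 mod 36 = 24 (since 39·36 = 1404).
(26 + 24) mod 36 = 14.

14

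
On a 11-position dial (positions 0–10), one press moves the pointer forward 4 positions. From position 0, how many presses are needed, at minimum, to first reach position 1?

3

4·3 = 12 = 1·11 + 1, so 4⁻¹ ≡ 3 (mod 11).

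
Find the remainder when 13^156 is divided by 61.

1

By repeated squaring mod 61: 13^1≡13, 13^2≡47, 13^4≡13, 13^8≡47, 13^16≡13, 13^32≡47, 13^64≡13, 13^128≡47.
156 = 4 + 8 + 16 + 128, so 13^156 ≡ 13·47·13·47 ≡ 1 (mod 61).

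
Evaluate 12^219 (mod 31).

Square-and-reduce mod 31: 12^1≡12, 12^2≡20, 12^4≡28, 12^8≡9, 12^16≡19, 12^32≡20, 12^64≡28, 12^128≡9.
Since 219 = 1 + 2 + 8 + 16 + 64 + 128 in binary, 12^219 ≡ 12·20·9·19·28·9 ≡ 15 (mod 31).

15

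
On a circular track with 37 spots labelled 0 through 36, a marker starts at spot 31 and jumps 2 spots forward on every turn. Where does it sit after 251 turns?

15

251·2 = 502.
502 − 13·37 = 21, so 502 ≡ 21 (mod 37).
(31 + 21) mod 37 = 15.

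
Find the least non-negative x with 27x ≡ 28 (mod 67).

6

The inverse of 27 mod 67 is 5 (since 27·5 = 135 ≡ 1).
So x ≡ 5·28 = 140 ≡ 6 (mod 67).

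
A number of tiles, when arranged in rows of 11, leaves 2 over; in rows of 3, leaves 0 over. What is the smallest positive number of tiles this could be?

x ≡ 0 (mod 3) gives x ∈ {0, 3, 6, 9, 12, 15, 18, 21, …}.
The first of these with x mod 11 = 2 is 24.

24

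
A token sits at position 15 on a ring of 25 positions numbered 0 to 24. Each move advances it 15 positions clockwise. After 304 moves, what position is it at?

304·15 = 4560.
4560 mod 25 = 10 (since 182·25 = 4550).
(15 + 10) mod 25 = 0.

0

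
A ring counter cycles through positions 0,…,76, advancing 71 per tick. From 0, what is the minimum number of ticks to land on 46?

18

The inverse of 71 mod 77 is 64 (since 71·64 = 4544 ≡ 1).
Multiplying both sides by 64: x ≡ 64·46 = 2944 ≡ 18 (mod 77).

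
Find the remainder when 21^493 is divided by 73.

Successive squares of 21 mod 73: 21^1≡21, 21^2≡3, 21^4≡9, 21^8≡8, 21^16≡64, 21^32≡8, 21^64≡64, 21^128≡8, 21^256≡64.
Since 493 = 1 + 4 + 8 + 32 + 64 + 128 + 256 in binary, 21^493 ≡ 21·9·8·8·64·8·64 ≡ 52 (mod 73).

52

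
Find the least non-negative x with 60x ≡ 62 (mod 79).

30

60⁻¹ ≡ 54 (mod 79) because 60·54 = 3240 = 41·79 + 1.
So x ≡ 54·62 = 3348 ≡ 30 (mod 79).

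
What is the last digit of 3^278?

Last digits of 3^n: 3, 9, 7, 1 (period 4).
278 mod 4 = 2, so the last digit matches 3^2 = 9.

9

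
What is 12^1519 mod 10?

Powers of 2 mod 10 repeat with period 4: 2, 4, 8, 6.
1519 leaves remainder 3 on division by 4, so 12^1519 ends in 8.

8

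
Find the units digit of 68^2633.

Powers of 8 mod 10 repeat with period 4: 8, 4, 2, 6.
2633 mod 4 = 1, so the last digit matches 8^1 = 8.

8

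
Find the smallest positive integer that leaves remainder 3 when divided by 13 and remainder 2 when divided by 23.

x ≡ 3 (mod 13) gives x ∈ {3, 16, 29, 42, 55, 68, 81, 94}.
The first of these with x mod 23 = 2 is 94.

94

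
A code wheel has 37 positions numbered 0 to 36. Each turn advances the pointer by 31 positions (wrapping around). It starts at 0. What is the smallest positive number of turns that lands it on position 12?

The inverse of 31 mod 37 is 6 (since 31·6 = 186 ≡ 1).
So x ≡ 6·12 = 72 ≡ 35 (mod 37).
Check: 31·35 = 1085 = 29·37 + 12.

35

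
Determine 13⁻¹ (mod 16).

16 = 1·13 + 3
13 = 4·3 + 1
3 = 3·1 + 0
Back-substituting gives 13·5 ≡ 1 (mod 16).

5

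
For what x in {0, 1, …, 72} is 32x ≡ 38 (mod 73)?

32⁻¹ ≡ 16 (mod 73) because 32·16 = 512 = 7·73 + 1.
So x ≡ 16·38 = 608 ≡ 24 (mod 73).

24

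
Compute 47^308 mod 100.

61

By repeated squaring mod 100: 47^1≡47, 47^2≡9, 47^4≡81, 47^8≡61, 47^16≡21, 47^32≡41, 47^64≡81, 47^128≡61, 47^256≡21.
308 = 4 + 16 + 32 + 256, so 47^308 ≡ 81·21·41·21 ≡ 61 (mod 100).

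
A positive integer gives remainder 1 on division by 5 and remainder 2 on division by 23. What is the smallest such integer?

71

Since 23·2 ≡ 1 (mod 5), take x = 2 + 23·((1−2)·2 mod 5) = 2 + 23·3 = 71.
Check: 71 mod 5 = 1, 71 mod 23 = 2.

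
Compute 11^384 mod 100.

By repeated squaring mod 100: 11^1≡11, 11^2≡21, 11^4≡41, 11^8≡81, 11^16≡61, 11^32≡21, 11^64≡41, 11^128≡81, 11^256≡61.
384 = 128 + 256, so 11^384 ≡ 81·61 ≡ 41 (mod 100).

41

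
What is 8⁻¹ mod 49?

8·43 = 344 = 7·49 + 1, so 8⁻¹ ≡ 43 (mod 49).

43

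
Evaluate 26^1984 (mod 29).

24

Square-and-reduce mod 29: 26^1≡26, 26^2≡9, 26^4≡23, 26^8≡7, 26^16≡20, 26^32≡23, 26^64≡7, 26^128≡20, 26^256≡23, 26^512≡7, 26^1024≡20.
Since 1984 = 64 + 128 + 256 + 512 + 1024 in binary, 26^1984 ≡ 7·20·23·7·20 ≡ 24 (mod 29).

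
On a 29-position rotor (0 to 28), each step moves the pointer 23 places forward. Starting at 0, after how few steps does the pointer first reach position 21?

The inverse of 23 mod 29 is 24 (since 23·24 = 552 ≡ 1).
Multiplying both sides by 24: x ≡ 24·21 = 504 ≡ 11 (mod 29).
Check: 23·11 = 253 = 8·29 + 21.

11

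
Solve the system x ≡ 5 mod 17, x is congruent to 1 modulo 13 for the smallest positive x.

Since 13·4 ≡ 1 (mod 17), take x = 1 + 13·((5−1)·4 mod 17) = 1 + 13·16 = 209.
Check: 209 mod 17 = 5, 209 mod 13 = 1.

209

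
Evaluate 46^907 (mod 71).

14

By repeated squaring mod 71: 46^1≡46, 46^2≡57, 46^4≡54, 46^8≡5, 46^16≡25, 46^32≡57, 46^64≡54, 46^128≡5, 46^256≡25, 46^512≡57.
Since 907 = 1 + 2 + 8 + 128 + 256 + 512 in binary, 46^907 ≡ 46·57·5·5·25·57 ≡ 14 (mod 71).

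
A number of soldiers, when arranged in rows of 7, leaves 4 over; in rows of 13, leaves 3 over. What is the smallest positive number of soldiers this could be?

Since 13·6 ≡ 1 (mod 7), take x = 3 + 13·((4−3)·6 mod 7) = 3 + 13·6 = 81.
Check: 81 mod 7 = 4, 81 mod 13 = 3.

81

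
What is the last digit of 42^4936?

6

The units digit of 42^n cycles with period 4: 2, 4, 8, 6, …
4936 leaves remainder 0 on division by 4, so 42^4936 ends in 6.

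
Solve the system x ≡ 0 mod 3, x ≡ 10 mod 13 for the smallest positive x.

36

Since 13·1 ≡ 1 (mod 3), take x = 10 + 13·((0−10)·1 mod 3) = 10 + 13·2 = 36.
Check: 36 mod 3 = 0, 36 mod 13 = 10.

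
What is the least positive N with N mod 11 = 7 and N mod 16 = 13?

x ≡ 7 (mod 11) gives x ∈ {7, 18, 29}.
The first of these with x mod 16 = 13 is 29.

29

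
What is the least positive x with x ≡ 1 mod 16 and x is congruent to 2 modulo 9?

Since 9·9 ≡ 1 (mod 16), take x = 2 + 9·((1−2)·9 mod 16) = 2 + 9·7 = 65.
Check: 65 mod 16 = 1, 65 mod 9 = 2.

65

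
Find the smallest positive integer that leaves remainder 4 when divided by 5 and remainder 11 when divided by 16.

x ≡ 4 (mod 5) gives x ∈ {4, 9, 14, 19, 24, 29, 34, 39, …}.
The first of these with x mod 16 = 11 is 59.

59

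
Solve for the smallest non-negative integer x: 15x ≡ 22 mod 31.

18

15⁻¹ ≡ 29 (mod 31) because 15·29 = 435 = 14·31 + 1.
Multiplying both sides by 29: x ≡ 29·22 = 638 ≡ 18 (mod 31).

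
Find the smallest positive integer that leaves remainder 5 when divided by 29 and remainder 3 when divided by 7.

Since 7·25 ≡ 1 (mod 29), take x = 3 + 7·((5−3)·25 mod 29) = 3 + 7·21 = 150.
Check: 150 mod 29 = 5, 150 mod 7 = 3.

150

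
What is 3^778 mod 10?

9

Last digits of 3^n: 3, 9, 7, 1 (period 4).
778 mod 4 = 2, so the last digit matches 3^2 = 9.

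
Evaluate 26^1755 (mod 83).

Successive squares of 26 mod 83: 26^1≡26, 26^2≡12, 26^4≡61, 26^8≡69, 26^16≡30, 26^32≡70, 26^64≡3, 26^128≡9, 26^256≡81, 26^512≡4, 26^1024≡16.
1755 = 1 + 2 + 8 + 16 + 64 + 128 + 512 + 1024, so 26^1755 ≡ 26·12·69·30·3·9·4·16 ≡ 77 (mod 83).

77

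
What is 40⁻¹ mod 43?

40·14 = 560 = 13·43 + 1, so 40⁻¹ ≡ 14 (mod 43).

14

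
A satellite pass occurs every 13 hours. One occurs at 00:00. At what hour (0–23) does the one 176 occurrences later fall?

8

176·13 = 2288.
2288 mod 24 = 8 (since 95·24 = 2280).
(0 + 8) mod 24 = 8.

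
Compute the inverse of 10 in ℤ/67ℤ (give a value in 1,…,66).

67 = 6·10 + 7
10 = 1·7 + 3
7 = 2·3 + 1
3 = 3·1 + 0
Back-substituting gives 10·47 ≡ 1 (mod 67).

47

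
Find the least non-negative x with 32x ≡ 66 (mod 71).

The inverse of 32 mod 71 is 20 (since 32·20 = 640 ≡ 1).
So x ≡ 20·66 = 1320 ≡ 42 (mod 71).
Check: 32·42 = 1344 = 18·71 + 66.

42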